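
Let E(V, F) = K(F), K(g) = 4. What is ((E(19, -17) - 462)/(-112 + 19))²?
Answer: 209764/8649 ≈ 24.253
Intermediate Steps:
E(V, F) = 4
((E(19, -17) - 462)/(-112 + 19))² = ((4 - 462)/(-112 + 19))² = (-458/(-93))² = (-458*(-1/93))² = (458/93)² = 209764/8649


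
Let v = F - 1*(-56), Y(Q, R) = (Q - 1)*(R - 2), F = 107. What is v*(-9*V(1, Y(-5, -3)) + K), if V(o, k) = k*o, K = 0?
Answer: -44010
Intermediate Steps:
Y(Q, R) = (-1 + Q)*(-2 + R)
v = 163 (v = 107 - 1*(-56) = 107 + 56 = 163)
v*(-9*V(1, Y(-5, -3)) + K) = 163*(-9*(2 - 1*(-3) - 2*(-5) - 5*(-3)) + 0) = 163*(-9*(2 + 3 + 10 + 15) + 0) = 163*(-270 + 0) = 163*(-270) = -44010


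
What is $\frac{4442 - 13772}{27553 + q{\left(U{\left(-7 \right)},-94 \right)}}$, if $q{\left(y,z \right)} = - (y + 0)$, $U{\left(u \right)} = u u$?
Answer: $- \frac{1555}{4584} \approx -0.33922$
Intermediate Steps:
$U{\left(u \right)} = u^{2}$
$q{\left(y,z \right)} = - y$
$\frac{4442 - 13772}{27553 + q{\left(U{\left(-7 \right)},-94 \right)}} = \frac{4442 - 13772}{27553 - \left(-7\right)^{2}} = - \frac{9330}{27553 - 49} = - \frac{9330}{27504} = \left(-9330\right) \frac{1}{27504} = - \frac{1555}{4584}$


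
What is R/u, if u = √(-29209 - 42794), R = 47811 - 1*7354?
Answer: -40457*I*√72003/72003 ≈ -150.77*I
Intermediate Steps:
R = 40457 (R = 47811 - 7354 = 40457)
u = I*√72003 (u = √(-72003) = I*√72003 ≈ 268.33*I)
R/u = 40457/((I*√72003)) = 40457*(-I*√72003/72003) = -40457*I*√72003/72003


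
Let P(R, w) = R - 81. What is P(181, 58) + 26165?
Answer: 26265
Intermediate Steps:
P(R, w) = -81 + R
P(181, 58) + 26165 = (-81 + 181) + 26165 = 100 + 26165 = 26265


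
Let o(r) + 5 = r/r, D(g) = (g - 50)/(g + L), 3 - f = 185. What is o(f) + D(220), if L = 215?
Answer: -314/87 ≈ -3.6092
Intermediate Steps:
f = -182 (f = 3 - 1*185 = 3 - 185 = -182)
D(g) = (-50 + g)/(215 + g) (D(g) = (g - 50)/(g + 215) = (-50 + g)/(215 + g))
o(r) = -4 (o(r) = -5 + r/r = -5 + 1 = -4)
o(f) + D(220) = -4 + (-50 + 220)/(215 + 220) = -4 + 170/435 = -4 + (1/435)*170 = -4 + 34/87 = -314/87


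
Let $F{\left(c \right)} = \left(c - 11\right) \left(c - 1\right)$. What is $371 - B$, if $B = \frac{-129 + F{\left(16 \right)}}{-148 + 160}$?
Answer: $\frac{751}{2} \approx 375.5$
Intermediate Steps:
$F{\left(c \right)} = \left(-1 + c\right) \left(-11 + c\right)$ ($F{\left(c \right)} = \left(-11 + c\right) \left(-1 + c\right) = \left(-1 + c\right) \left(-11 + c\right)$)
$B = - \frac{9}{2}$ ($B = \frac{-129 + \left(11 + 16^{2} - 192\right)}{-148 + 160} = \frac{-129 + \left(11 + 256 - 192\right)}{12} = \left(-129 + 75\right) \frac{1}{12} = \left(-54\right) \frac{1}{12} = - \frac{9}{2} \approx -4.5$)
$371 - B = 371 - - \frac{9}{2} = 371 + \frac{9}{2} = \frac{751}{2}$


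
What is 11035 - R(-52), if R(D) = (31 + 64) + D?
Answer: 10992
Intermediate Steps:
R(D) = 95 + D
11035 - R(-52) = 11035 - (95 - 52) = 11035 - 1*43 = 11035 - 43 = 10992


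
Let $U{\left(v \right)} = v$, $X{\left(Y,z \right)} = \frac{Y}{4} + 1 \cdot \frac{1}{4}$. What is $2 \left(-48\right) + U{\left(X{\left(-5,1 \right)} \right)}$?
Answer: $-97$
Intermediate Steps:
$X{\left(Y,z \right)} = \frac{1}{4} + \frac{Y}{4}$ ($X{\left(Y,z \right)} = Y \frac{1}{4} + 1 \cdot \frac{1}{4} = \frac{Y}{4} + \frac{1}{4} = \frac{1}{4} + \frac{Y}{4}$)
$2 \left(-48\right) + U{\left(X{\left(-5,1 \right)} \right)} = 2 \left(-48\right) + \left(\frac{1}{4} + \frac{1}{4} \left(-5\right)\right) = -96 + \left(\frac{1}{4} - \frac{5}{4}\right) = -96 - 1 = -97$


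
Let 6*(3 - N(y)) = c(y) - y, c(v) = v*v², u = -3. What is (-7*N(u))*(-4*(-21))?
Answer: -4116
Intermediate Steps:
c(v) = v³
N(y) = 3 - y³/6 + y/6 (N(y) = 3 - (y³ - y)/6 = 3 + (-y³/6 + y/6) = 3 - y³/6 + y/6)
(-7*N(u))*(-4*(-21)) = (-7*(3 - ⅙*(-3)³ + (⅙)*(-3)))*(-4*(-21)) = -7*(3 - ⅙*(-27) - ½)*84 = -7*(3 + 9/2 - ½)*84 = -7*7*84 = -49*84 = -4116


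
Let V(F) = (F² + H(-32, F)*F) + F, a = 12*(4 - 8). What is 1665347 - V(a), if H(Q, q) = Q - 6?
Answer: 1661267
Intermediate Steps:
H(Q, q) = -6 + Q
a = -48 (a = 12*(-4) = -48)
V(F) = F² - 37*F (V(F) = (F² + (-6 - 32)*F) + F = (F² - 38*F) + F = F² - 37*F)
1665347 - V(a) = 1665347 - (-48)*(-37 - 48) = 1665347 - (-48)*(-85) = 1665347 - 1*4080 = 1665347 - 4080 = 1661267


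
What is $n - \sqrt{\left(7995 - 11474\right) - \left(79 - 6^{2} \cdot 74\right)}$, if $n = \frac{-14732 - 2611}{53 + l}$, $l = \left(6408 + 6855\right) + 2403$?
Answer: $- \frac{17343}{15719} - i \sqrt{894} \approx -1.1033 - 29.9 i$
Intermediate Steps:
$l = 15666$ ($l = 13263 + 2403 = 15666$)
$n = - \frac{17343}{15719}$ ($n = \frac{-14732 - 2611}{53 + 15666} = - \frac{17343}{15719} \approx -1.1033$)
$n - \sqrt{\left(7995 - 11474\right) - \left(79 - 6^{2} \cdot 74\right)} = - \frac{17343}{15719} - \sqrt{\left(7995 - 11474\right) - \left(79 - 6^{2} \cdot 74\right)} = - \frac{17343}{15719} - \sqrt{-3479 + \left(36 \cdot 74 - 79\right)} = - \frac{17343}{15719} - \sqrt{-3479 + \left(2664 - 79\right)} = - \frac{17343}{15719} - \sqrt{-3479 + 2585} = - \frac{17343}{15719} - \sqrt{-894} = - \frac{17343}{15719} - i \sqrt{894}$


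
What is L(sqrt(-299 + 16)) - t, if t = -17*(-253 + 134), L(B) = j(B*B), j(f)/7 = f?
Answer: -4004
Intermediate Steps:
j(f) = 7*f
L(B) = 7*B**2 (L(B) = 7*(B*B) = 7*B**2)
t = 2023 (t = -17*(-119) = 2023)
L(sqrt(-299 + 16)) - t = 7*(sqrt(-299 + 16))**2 - 1*2023 = 7*(sqrt(-283))**2 - 2023 = 7*(I*sqrt(283))**2 - 2023 = 7*(-283) - 2023 = -1981 - 2023 = -4004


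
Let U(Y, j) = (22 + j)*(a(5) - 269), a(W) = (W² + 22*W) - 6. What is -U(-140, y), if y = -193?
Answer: -23940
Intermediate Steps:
a(W) = -6 + W² + 22*W
U(Y, j) = -3080 - 140*j (U(Y, j) = (22 + j)*((-6 + 5² + 22*5) - 269) = (22 + j)*((-6 + 25 + 110) - 269) = (22 + j)*(129 - 269) = (22 + j)*(-140) = -3080 - 140*j)
-U(-140, y) = -(-3080 - 140*(-193)) = -(-3080 + 27020) = -1*23940 = -23940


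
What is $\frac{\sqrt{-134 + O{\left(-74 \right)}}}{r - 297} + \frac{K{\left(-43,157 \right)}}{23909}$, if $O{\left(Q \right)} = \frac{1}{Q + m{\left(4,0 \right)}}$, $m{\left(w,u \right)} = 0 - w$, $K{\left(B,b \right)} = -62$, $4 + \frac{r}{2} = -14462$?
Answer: $- \frac{62}{23909} - \frac{i \sqrt{815334}}{2279862} \approx -0.0025932 - 0.00039606 i$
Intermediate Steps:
$r = -28932$ ($r = -8 + 2 \left(-14462\right) = -8 - 28924 = -28932$)
$m{\left(w,u \right)} = - w$
$O{\left(Q \right)} = \frac{1}{-4 + Q}$ ($O{\left(Q \right)} = \frac{1}{Q - 4} = \frac{1}{-4 + Q}$)
$\frac{\sqrt{-134 + O{\left(-74 \right)}}}{r - 297} + \frac{K{\left(-43,157 \right)}}{23909} = \frac{\sqrt{-134 + \frac{1}{-4 - 74}}}{-28932 - 297} - \frac{62}{23909} = \frac{\sqrt{-134 + \frac{1}{-78}}}{-28932 - 297} - \frac{62}{23909} = \frac{\sqrt{-134 - \frac{1}{78}}}{-29229} - \frac{62}{23909} = \sqrt{- \frac{10453}{78}} \left(- \frac{1}{29229}\right) - \frac{62}{23909} = \frac{i \sqrt{815334}}{78} \left(- \frac{1}{29229}\right) - \frac{62}{23909} = - \frac{i \sqrt{815334}}{2279862} - \frac{62}{23909} = - \frac{62}{23909} - \frac{i \sqrt{815334}}{2279862}$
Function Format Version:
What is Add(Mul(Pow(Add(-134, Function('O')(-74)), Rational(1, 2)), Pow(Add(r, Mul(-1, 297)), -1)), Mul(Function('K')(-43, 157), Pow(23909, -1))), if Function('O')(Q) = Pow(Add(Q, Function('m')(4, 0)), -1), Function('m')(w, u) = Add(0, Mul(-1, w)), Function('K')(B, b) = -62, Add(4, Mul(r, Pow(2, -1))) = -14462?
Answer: Add(Rational(-62, 23909), Mul(Rational(-1, 2279862), I, Pow(815334, Rational(1, 2)))) ≈ Add(-0.0025932, Mul(-0.00039606, I))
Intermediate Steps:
r = -28932 (r = Add(-8, Mul(2, -14462)) = Add(-8, -28924) = -28932)
Function('m')(w, u) = Mul(-1, w)
Function('O')(Q) = Pow(Add(-4, Q), -1) (Function('O')(Q) = Pow(Add(Q, Mul(-1, 4)), -1) = Pow(Add(Q, -4), -1) = Pow(Add(-4, Q), -1))
Add(Mul(Pow(Add(-134, Function('O')(-74)), Rational(1, 2)), Pow(Add(r, Mul(-1, 297)), -1)), Mul(Function('K')(-43, 157), Pow(23909, -1))) = Add(Mul(Pow(Add(-134, Pow(Add(-4, -74), -1)), Rational(1, 2)), Pow(Add(-28932, Mul(-1, 297)), -1)), Mul(-62, Pow(23909, -1))) = Add(Mul(Pow(Add(-134, Pow(-78, -1)), Rational(1, 2)), Pow(Add(-28932, -297), -1)), Mul(-62, Rational(1, 23909))) = Add(Mul(Pow(Add(-134, Rational(-1, 78)), Rational(1, 2)), Pow(-29229, -1)), Rational(-62, 23909)) = Add(Mul(Pow(Rational(-10453, 78), Rational(1, 2)), Rational(-1, 29229)), Rational(-62, 23909)) = Add(Mul(Mul(Rational(1, 78), I, Pow(815334, Rational(1, 2))), Rational(-1, 29229)), Rational(-62, 23909)) = Add(Mul(Rational(-1, 2279862), I, Pow(815334, Rational(1, 2))), Rational(-62, 23909)) = Add(Rational(-62, 23909), Mul(Rational(-1, 2279862), I, Pow(815334, Rational(1, 2))))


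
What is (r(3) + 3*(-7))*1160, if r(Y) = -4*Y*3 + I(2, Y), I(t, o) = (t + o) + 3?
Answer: -56840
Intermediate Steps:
I(t, o) = 3 + o + t (I(t, o) = (o + t) + 3 = 3 + o + t)
r(Y) = 5 - 11*Y (r(Y) = -4*Y*3 + (3 + Y + 2) = -12*Y + (5 + Y) = 5 - 11*Y)
(r(3) + 3*(-7))*1160 = ((5 - 11*3) + 3*(-7))*1160 = ((5 - 33) - 21)*1160 = (-28 - 21)*1160 = -49*1160 = -56840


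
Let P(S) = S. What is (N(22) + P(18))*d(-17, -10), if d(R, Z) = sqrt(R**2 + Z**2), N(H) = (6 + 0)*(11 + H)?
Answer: 216*sqrt(389) ≈ 4260.2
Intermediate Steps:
N(H) = 66 + 6*H (N(H) = 6*(11 + H) = 66 + 6*H)
(N(22) + P(18))*d(-17, -10) = ((66 + 6*22) + 18)*sqrt((-17)**2 + (-10)**2) = ((66 + 132) + 18)*sqrt(289 + 100) = (198 + 18)*sqrt(389) = 216*sqrt(389)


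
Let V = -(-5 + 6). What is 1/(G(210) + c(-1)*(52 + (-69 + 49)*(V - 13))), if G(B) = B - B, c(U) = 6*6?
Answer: 1/11952 ≈ 8.3668e-5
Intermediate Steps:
c(U) = 36
V = -1 (V = -1*1 = -1)
G(B) = 0
1/(G(210) + c(-1)*(52 + (-69 + 49)*(V - 13))) = 1/(0 + 36*(52 + (-69 + 49)*(-1 - 13))) = 1/(0 + 36*(52 - 20*(-14))) = 1/(0 + 36*(52 + 280)) = 1/(0 + 36*332) = 1/(0 + 11952) = 1/11952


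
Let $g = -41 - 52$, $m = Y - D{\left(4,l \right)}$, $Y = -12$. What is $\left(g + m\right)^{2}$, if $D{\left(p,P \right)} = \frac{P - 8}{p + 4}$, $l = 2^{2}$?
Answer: $\frac{43681}{4} \approx 10920.0$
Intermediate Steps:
$l = 4$
$D{\left(p,P \right)} = \frac{-8 + P}{4 + p}$
$m = - \frac{23}{2}$ ($m = -12 - \frac{-8 + 4}{4 + 4} = -12 - \frac{1}{8} \left(-4\right) = -12 - - \frac{1}{2} = -12 + \frac{1}{2} = - \frac{23}{2} \approx -11.5$)
$g = -93$
$\left(g + m\right)^{2} = \left(-93 - \frac{23}{2}\right)^{2} = \left(- \frac{209}{2}\right)^{2} = \frac{43681}{4}$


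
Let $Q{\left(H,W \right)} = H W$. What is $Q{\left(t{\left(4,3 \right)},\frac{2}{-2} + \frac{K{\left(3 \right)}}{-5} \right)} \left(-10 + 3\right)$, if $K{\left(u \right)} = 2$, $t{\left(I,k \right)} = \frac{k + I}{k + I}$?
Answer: $\frac{49}{5} \approx 9.8$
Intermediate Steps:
$t{\left(I,k \right)} = 1$ ($t{\left(I,k \right)} = \frac{I + k}{I + k} = 1$)
$Q{\left(t{\left(4,3 \right)},\frac{2}{-2} + \frac{K{\left(3 \right)}}{-5} \right)} \left(-10 + 3\right) = 1 \left(\frac{2}{-2} + \frac{2}{-5}\right) \left(-10 + 3\right) = 1 \left(2 \left(- \frac{1}{2}\right) + 2 \left(- \frac{1}{5}\right)\right) \left(-7\right) = 1 \left(-1 - \frac{2}{5}\right) \left(-7\right) = 1 \left(- \frac{7}{5}\right) \left(-7\right) = \left(- \frac{7}{5}\right) \left(-7\right) = \frac{49}{5}$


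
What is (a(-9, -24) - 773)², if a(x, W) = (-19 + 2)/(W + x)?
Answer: 649842064/1089 ≈ 5.9673e+5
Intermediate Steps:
a(x, W) = -17/(W + x)
(a(-9, -24) - 773)² = (-17/(-24 - 9) - 773)² = (-17/(-33) - 773)² = (-17*(-1/33) - 773)² = (17/33 - 773)² = (-25492/33)² = 649842064/1089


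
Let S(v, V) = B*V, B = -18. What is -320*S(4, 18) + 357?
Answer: 104037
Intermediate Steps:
S(v, V) = -18*V
-320*S(4, 18) + 357 = -(-5760)*18 + 357 = -320*(-324) + 357 = 103680 + 357 = 104037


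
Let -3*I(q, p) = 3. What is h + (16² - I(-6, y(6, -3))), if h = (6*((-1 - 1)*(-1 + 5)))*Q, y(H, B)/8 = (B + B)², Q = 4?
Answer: 65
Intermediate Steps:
y(H, B) = 32*B² (y(H, B) = 8*(B + B)² = 8*(2*B)² = 8*(4*B²) = 32*B²)
I(q, p) = -1 (I(q, p) = -⅓*3 = -1)
h = -192 (h = (6*((-1 - 1)*(-1 + 5)))*4 = (6*(-2*4))*4 = (6*(-8))*4 = -48*4 = -192)
h + (16² - I(-6, y(6, -3))) = -192 + (16² - 1*(-1)) = -192 + (256 + 1) = -192 + 257 = 65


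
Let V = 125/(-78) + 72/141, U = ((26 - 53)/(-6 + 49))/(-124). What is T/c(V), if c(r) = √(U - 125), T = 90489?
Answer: -180978*I*√888408509/666473 ≈ -8093.8*I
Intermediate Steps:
U = 27/5332 (U = -27/43*(-1/124) = 27/5332 ≈ 0.0050638)
V = -4003/3666 (V = 125*(-1/78) + 72*(1/141) = -125/78 + 24/47 = -4003/3666 ≈ -1.0919)
c(r) = I*√888408509/2666 (c(r) = √(27/5332 - 125) = √(-666473/5332) = I*√888408509/2666)
T/c(V) = 90489/((I*√888408509/2666)) = 90489*(-2*I*√888408509/666473) = -180978*I*√888408509/666473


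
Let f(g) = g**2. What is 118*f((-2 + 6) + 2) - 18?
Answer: 4230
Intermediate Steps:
118*f((-2 + 6) + 2) - 18 = 118*((-2 + 6) + 2)**2 - 18 = 118*(4 + 2)**2 - 18 = 118*6**2 - 18 = 118*36 - 18 = 4248 - 18 = 4230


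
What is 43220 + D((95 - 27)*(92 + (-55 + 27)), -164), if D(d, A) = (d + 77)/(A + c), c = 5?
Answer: 6867551/159 ≈ 43192.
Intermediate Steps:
D(d, A) = (77 + d)/(5 + A) (D(d, A) = (d + 77)/(A + 5) = (77 + d)/(5 + A))
43220 + D((95 - 27)*(92 + (-55 + 27)), -164) = 43220 + (77 + (95 - 27)*(92 + (-55 + 27)))/(5 - 164) = 43220 + (77 + 68*(92 - 28))/(-159) = 43220 - (77 + 68*64)/159 = 43220 - (77 + 4352)/159 = 43220 - 1/159*4429 = 43220 - 4429/159 = 6867551/159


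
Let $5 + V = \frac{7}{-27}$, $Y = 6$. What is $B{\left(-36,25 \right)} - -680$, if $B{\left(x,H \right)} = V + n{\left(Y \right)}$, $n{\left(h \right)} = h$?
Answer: $\frac{18380}{27} \approx 680.74$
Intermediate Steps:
$V = - \frac{142}{27}$ ($V = -5 + \frac{7}{-27} = -5 + 7 \left(- \frac{1}{27}\right) = -5 - \frac{7}{27} = - \frac{142}{27} \approx -5.2593$)
$B{\left(x,H \right)} = \frac{20}{27}$ ($B{\left(x,H \right)} = - \frac{142}{27} + 6 = \frac{20}{27}$)
$B{\left(-36,25 \right)} - -680 = \frac{20}{27} - -680 = \frac{20}{27} + 680 = \frac{18380}{27}$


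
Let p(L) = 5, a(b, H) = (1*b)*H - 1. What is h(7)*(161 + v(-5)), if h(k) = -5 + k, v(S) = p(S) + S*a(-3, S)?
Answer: 192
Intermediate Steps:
a(b, H) = -1 + H*b (a(b, H) = b*H - 1 = H*b - 1 = -1 + H*b)
v(S) = 5 + S*(-1 - 3*S) (v(S) = 5 + S*(-1 + S*(-3)) = 5 + S*(-1 - 3*S))
h(7)*(161 + v(-5)) = (-5 + 7)*(161 + (5 - 1*(-5) - 3*(-5)²)) = 2*(161 + (5 + 5 - 3*25)) = 2*(161 + (5 + 5 - 75)) = 2*(161 - 65) = 2*96 = 192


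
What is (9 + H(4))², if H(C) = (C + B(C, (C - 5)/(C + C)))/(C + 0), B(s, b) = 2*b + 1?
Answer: 26569/256 ≈ 103.79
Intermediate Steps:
B(s, b) = 1 + 2*b
H(C) = (1 + C + (-5 + C)/C)/C (H(C) = (C + (1 + 2*((C - 5)/(C + C))))/(C + 0) = (C + (1 + 2*((-5 + C)/((2*C)))))/C = (C + (1 + 2*((-5 + C)*(1/(2*C)))))/C = (C + (1 + 2*((-5 + C)/(2*C))))/C = (C + (1 + (-5 + C)/C))/C = (1 + C + (-5 + C)/C)/C)
(9 + H(4))² = (9 + (1 - 5/4² + 2/4))² = (9 + (1 - 5*1/16 + 2*(¼)))² = (9 + (1 - 5/16 + ½))² = (9 + 19/16)² = (163/16)² = 26569/256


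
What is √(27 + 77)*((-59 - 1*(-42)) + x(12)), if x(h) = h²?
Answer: 254*√26 ≈ 1295.2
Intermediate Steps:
√(27 + 77)*((-59 - 1*(-42)) + x(12)) = √(27 + 77)*((-59 - 1*(-42)) + 12²) = √104*((-59 + 42) + 144) = (2*√26)*(-17 + 144) = (2*√26)*127 = 254*√26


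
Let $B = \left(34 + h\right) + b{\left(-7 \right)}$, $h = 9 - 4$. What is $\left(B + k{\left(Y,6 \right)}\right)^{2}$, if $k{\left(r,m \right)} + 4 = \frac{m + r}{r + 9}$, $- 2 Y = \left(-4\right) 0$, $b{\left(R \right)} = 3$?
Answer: $\frac{13456}{9} \approx 1495.1$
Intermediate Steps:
$Y = 0$ ($Y = - \frac{\left(-4\right) 0}{2} = \left(- \frac{1}{2}\right) 0 = 0$)
$h = 5$ ($h = 9 - 4 = 5$)
$k{\left(r,m \right)} = -4 + \frac{m + r}{9 + r}$ ($k{\left(r,m \right)} = -4 + \frac{m + r}{r + 9} = -4 + \frac{m + r}{9 + r}$)
$B = 42$ ($B = \left(34 + 5\right) + 3 = 39 + 3 = 42$)
$\left(B + k{\left(Y,6 \right)}\right)^{2} = \left(42 + \frac{-36 + 6 - 0}{9 + 0}\right)^{2} = \left(42 + \frac{-36 + 6 + 0}{9}\right)^{2} = \left(42 + \frac{1}{9} \left(-30\right)\right)^{2} = \left(42 - \frac{10}{3}\right)^{2} = \left(\frac{116}{3}\right)^{2} = \frac{13456}{9}$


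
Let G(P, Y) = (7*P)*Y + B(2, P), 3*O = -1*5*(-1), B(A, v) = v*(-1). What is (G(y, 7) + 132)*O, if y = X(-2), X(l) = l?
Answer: 60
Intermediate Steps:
y = -2
B(A, v) = -v
O = 5/3 (O = (-1*5*(-1))/3 = (-5*(-1))/3 = (⅓)*5 = 5/3 ≈ 1.6667)
G(P, Y) = -P + 7*P*Y (G(P, Y) = (7*P)*Y - P = 7*P*Y - P = -P + 7*P*Y)
(G(y, 7) + 132)*O = (-2*(-1 + 7*7) + 132)*(5/3) = (-2*(-1 + 49) + 132)*(5/3) = (-2*48 + 132)*(5/3) = (-96 + 132)*(5/3) = 36*(5/3) = 60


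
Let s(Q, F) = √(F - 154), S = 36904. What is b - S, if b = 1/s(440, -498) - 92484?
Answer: -129388 - I*√163/326 ≈ -1.2939e+5 - 0.039163*I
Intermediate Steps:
s(Q, F) = √(-154 + F)
b = -92484 - I*√163/326 (b = 1/(√(-154 - 498)) - 92484 = 1/(√(-652)) - 92484 = 1/(2*I*√163) - 92484 = -I*√163/326 - 92484 = -92484 - I*√163/326 ≈ -92484.0 - 0.039163*I)
b - S = (-92484 - I*√163/326) - 1*36904 = (-92484 - I*√163/326) - 36904 = -129388 - I*√163/326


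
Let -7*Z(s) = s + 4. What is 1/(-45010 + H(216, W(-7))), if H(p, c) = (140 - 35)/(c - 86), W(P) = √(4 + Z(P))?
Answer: -22180244/998359879195 + √217/998359879195 ≈ -2.2217e-5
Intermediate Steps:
Z(s) = -4/7 - s/7 (Z(s) = -(s + 4)/7 = -(4 + s)/7 = -4/7 - s/7)
W(P) = √(24/7 - P/7) (W(P) = √(4 + (-4/7 - P/7)) = √(24/7 - P/7))
H(p, c) = 105/(-86 + c)
1/(-45010 + H(216, W(-7))) = 1/(-45010 + 105/(-86 + √(168 - 7*(-7))/7)) = 1/(-45010 + 105/(-86 + √(168 + 49)/7)) = 1/(-45010 + 105/(-86 + √217/7))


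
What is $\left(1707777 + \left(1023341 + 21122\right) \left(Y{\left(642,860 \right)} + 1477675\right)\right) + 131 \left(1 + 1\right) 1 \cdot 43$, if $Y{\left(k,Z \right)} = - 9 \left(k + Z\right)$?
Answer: $1529259531734$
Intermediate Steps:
$Y{\left(k,Z \right)} = - 9 Z - 9 k$ ($Y{\left(k,Z \right)} = - 9 \left(Z + k\right) = - 9 Z - 9 k$)
$\left(1707777 + \left(1023341 + 21122\right) \left(Y{\left(642,860 \right)} + 1477675\right)\right) + 131 \left(1 + 1\right) 1 \cdot 43 = \left(1707777 + \left(1023341 + 21122\right) \left(\left(\left(-9\right) 860 - 5778\right) + 1477675\right)\right) + 131 \left(1 + 1\right) 1 \cdot 43 = \left(1707777 + 1044463 \left(\left(-7740 - 5778\right) + 1477675\right)\right) + 131 \cdot 2 \cdot 1 \cdot 43 = \left(1707777 + 1044463 \left(-13518 + 1477675\right)\right) + 131 \cdot 2 \cdot 43 = \left(1707777 + 1044463 \cdot 1464157\right) + 262 \cdot 43 = \left(1707777 + 1529257812691\right) + 11266 = 1529259520468 + 11266 = 1529259531734$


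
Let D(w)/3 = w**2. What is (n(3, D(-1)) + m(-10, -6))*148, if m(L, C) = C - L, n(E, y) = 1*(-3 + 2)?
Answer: 444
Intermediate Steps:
D(w) = 3*w**2
n(E, y) = -1 (n(E, y) = 1*(-1) = -1)
(n(3, D(-1)) + m(-10, -6))*148 = (-1 + (-6 - 1*(-10)))*148 = (-1 + (-6 + 10))*148 = (-1 + 4)*148 = 3*148 = 444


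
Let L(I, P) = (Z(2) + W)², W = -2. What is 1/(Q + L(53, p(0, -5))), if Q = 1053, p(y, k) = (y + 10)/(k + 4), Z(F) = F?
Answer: 1/1053 ≈ 0.00094967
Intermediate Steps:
p(y, k) = (10 + y)/(4 + k)
L(I, P) = 0 (L(I, P) = (2 - 2)² = 0² = 0)
1/(Q + L(53, p(0, -5))) = 1/(1053 + 0) = 1/1053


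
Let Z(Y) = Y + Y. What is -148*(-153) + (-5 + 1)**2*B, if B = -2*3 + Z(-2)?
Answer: 22484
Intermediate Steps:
Z(Y) = 2*Y
B = -10 (B = -2*3 + 2*(-2) = -6 - 4 = -10)
-148*(-153) + (-5 + 1)**2*B = -148*(-153) + (-5 + 1)**2*(-10) = 22644 + (-4)**2*(-10) = 22644 + 16*(-10) = 22644 - 160 = 22484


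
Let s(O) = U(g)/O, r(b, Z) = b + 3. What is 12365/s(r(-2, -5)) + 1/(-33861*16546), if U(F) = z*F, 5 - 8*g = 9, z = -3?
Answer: 1539481260153/186754702 ≈ 8243.3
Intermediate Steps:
g = -1/2 (g = 5/8 - 1/8*9 = 5/8 - 9/8 = -1/2 ≈ -0.50000)
U(F) = -3*F
r(b, Z) = 3 + b
s(O) = 3/(2*O) (s(O) = (-3*(-1/2))/O = 3/(2*O))
12365/s(r(-2, -5)) + 1/(-33861*16546) = 12365/((3/(2*(3 - 2)))) + 1/(-33861*16546) = 12365/(((3/2)/1)) - 1/33861*1/16546 = 12365/(((3/2)*1)) - 1/560264106 = 12365/(3/2) - 1/560264106 = 12365*(2/3) - 1/560264106 = 24730/3 - 1/560264106 = 1539481260153/186754702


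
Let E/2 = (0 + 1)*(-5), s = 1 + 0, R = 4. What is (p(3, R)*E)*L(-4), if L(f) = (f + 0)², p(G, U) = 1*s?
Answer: -160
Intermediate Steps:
s = 1
p(G, U) = 1 (p(G, U) = 1*1 = 1)
E = -10 (E = 2*((0 + 1)*(-5)) = 2*(1*(-5)) = 2*(-5) = -10)
L(f) = f²
(p(3, R)*E)*L(-4) = (1*(-10))*(-4)² = -10*16 = -160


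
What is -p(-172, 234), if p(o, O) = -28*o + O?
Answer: -5050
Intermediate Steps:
p(o, O) = O - 28*o
-p(-172, 234) = -(234 - 28*(-172)) = -(234 + 4816) = -1*5050 = -5050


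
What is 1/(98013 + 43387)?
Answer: 1/141400 ≈ 7.0721e-6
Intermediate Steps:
1/(98013 + 43387) = 1/141400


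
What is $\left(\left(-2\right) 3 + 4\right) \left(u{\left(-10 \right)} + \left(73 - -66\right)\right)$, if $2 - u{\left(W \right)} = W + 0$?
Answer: $-302$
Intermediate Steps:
$u{\left(W \right)} = 2 - W$ ($u{\left(W \right)} = 2 - \left(W + 0\right) = 2 - W$)
$\left(\left(-2\right) 3 + 4\right) \left(u{\left(-10 \right)} + \left(73 - -66\right)\right) = \left(\left(-2\right) 3 + 4\right) \left(\left(2 - -10\right) + \left(73 - -66\right)\right) = \left(-6 + 4\right) \left(\left(2 + 10\right) + \left(73 + 66\right)\right) = - 2 \left(12 + 139\right) = \left(-2\right) 151 = -302$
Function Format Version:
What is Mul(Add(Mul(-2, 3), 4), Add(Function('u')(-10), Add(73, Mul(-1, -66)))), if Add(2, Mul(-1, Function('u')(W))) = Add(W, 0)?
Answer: -302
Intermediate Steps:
Function('u')(W) = Add(2, Mul(-1, W)) (Function('u')(W) = Add(2, Mul(-1, Add(W, 0))) = Add(2, Mul(-1, W)))
Mul(Add(Mul(-2, 3), 4), Add(Function('u')(-10), Add(73, Mul(-1, -66)))) = Mul(Add(Mul(-2, 3), 4), Add(Add(2, Mul(-1, -10)), Add(73, Mul(-1, -66)))) = Mul(Add(-6, 4), Add(Add(2, 10), Add(73, 66))) = Mul(-2, Add(12, 139)) = Mul(-2, 151) = -302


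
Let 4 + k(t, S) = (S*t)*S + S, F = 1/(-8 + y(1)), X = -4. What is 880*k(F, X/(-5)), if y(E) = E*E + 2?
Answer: -73216/25 ≈ -2928.6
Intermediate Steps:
y(E) = 2 + E² (y(E) = E² + 2 = 2 + E²)
F = -⅕ (F = 1/(-8 + (2 + 1²)) = 1/(-8 + (2 + 1)) = 1/(-8 + 3) = 1/(-5) = -⅕ ≈ -0.20000)
k(t, S) = -4 + S + t*S² (k(t, S) = -4 + ((S*t)*S + S) = -4 + (t*S² + S) = -4 + (S + t*S²) = -4 + S + t*S²)
880*k(F, X/(-5)) = 880*(-4 - 4/(-5) - (-4/(-5))²/5) = 880*(-4 - 4*(-⅕) - (-4*(-⅕))²/5) = 880*(-4 + ⅘ - (⅘)²/5) = 880*(-4 + ⅘ - ⅕*16/25) = 880*(-4 + ⅘ - 16/125) = 880*(-416/125) = -73216/25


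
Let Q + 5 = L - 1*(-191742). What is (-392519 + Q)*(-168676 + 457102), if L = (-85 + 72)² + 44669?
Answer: -44978304144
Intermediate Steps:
L = 44838 (L = (-13)² + 44669 = 169 + 44669 = 44838)
Q = 236575 (Q = -5 + (44838 - 1*(-191742)) = -5 + (44838 + 191742) = -5 + 236580 = 236575)
(-392519 + Q)*(-168676 + 457102) = (-392519 + 236575)*(-168676 + 457102) = -155944*288426 = -44978304144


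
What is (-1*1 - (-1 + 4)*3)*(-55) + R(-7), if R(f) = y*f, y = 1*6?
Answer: 508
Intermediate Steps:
y = 6
R(f) = 6*f
(-1*1 - (-1 + 4)*3)*(-55) + R(-7) = (-1*1 - (-1 + 4)*3)*(-55) + 6*(-7) = (-1 - 3*3)*(-55) - 42 = (-1 - 1*9)*(-55) - 42 = (-1 - 9)*(-55) - 42 = -10*(-55) - 42 = 550 - 42 = 508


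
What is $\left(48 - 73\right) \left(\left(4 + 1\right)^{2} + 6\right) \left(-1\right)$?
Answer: $775$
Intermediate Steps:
$\left(48 - 73\right) \left(\left(4 + 1\right)^{2} + 6\right) \left(-1\right) = - 25 \left(5^{2} + 6\right) \left(-1\right) = - 25 \left(25 + 6\right) \left(-1\right) = - 25 \cdot 31 \left(-1\right) = \left(-25\right) \left(-31\right) = 775$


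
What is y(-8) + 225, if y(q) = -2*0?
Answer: 225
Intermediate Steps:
y(q) = 0
y(-8) + 225 = 0 + 225 = 225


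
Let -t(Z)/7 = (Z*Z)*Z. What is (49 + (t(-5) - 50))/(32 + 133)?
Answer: 874/165 ≈ 5.2970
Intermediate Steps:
t(Z) = -7*Z**3 (t(Z) = -7*Z*Z*Z = -7*Z**2*Z = -7*Z**3)
(49 + (t(-5) - 50))/(32 + 133) = (49 + (-7*(-5)**3 - 50))/(32 + 133) = (49 + (-7*(-125) - 50))/165 = (49 + (875 - 50))*(1/165) = (49 + 825)*(1/165) = 874*(1/165) = 874/165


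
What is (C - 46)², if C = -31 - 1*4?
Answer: 6561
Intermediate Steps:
C = -35 (C = -31 - 4 = -35)
(C - 46)² = (-35 - 46)² = (-81)² = 6561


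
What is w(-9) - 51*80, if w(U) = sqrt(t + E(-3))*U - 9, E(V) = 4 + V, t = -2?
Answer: -4089 - 9*I ≈ -4089.0 - 9.0*I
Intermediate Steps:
w(U) = -9 + I*U (w(U) = sqrt(-2 + (4 - 3))*U - 9 = sqrt(-2 + 1)*U - 9 = sqrt(-1)*U - 9 = I*U - 9 = -9 + I*U)
w(-9) - 51*80 = (-9 + I*(-9)) - 51*80 = (-9 - 9*I) - 4080 = -4089 - 9*I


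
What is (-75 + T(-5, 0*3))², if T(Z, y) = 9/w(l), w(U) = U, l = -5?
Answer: 147456/25 ≈ 5898.2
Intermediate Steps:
T(Z, y) = -9/5 (T(Z, y) = 9/(-5) = 9*(-⅕) = -9/5)
(-75 + T(-5, 0*3))² = (-75 - 9/5)² = (-384/5)² = 147456/25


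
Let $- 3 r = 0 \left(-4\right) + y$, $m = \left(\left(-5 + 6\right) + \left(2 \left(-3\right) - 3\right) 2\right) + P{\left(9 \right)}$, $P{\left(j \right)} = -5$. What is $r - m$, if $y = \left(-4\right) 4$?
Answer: $\frac{82}{3} \approx 27.333$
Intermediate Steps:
$y = -16$
$m = -22$ ($m = \left(\left(-5 + 6\right) + \left(2 \left(-3\right) - 3\right) 2\right) - 5 = \left(1 + \left(-6 - 3\right) 2\right) - 5 = \left(1 - 18\right) - 5 = -17 - 5 = -22$)
$r = \frac{16}{3}$ ($r = - \frac{0 \left(-4\right) - 16}{3} = - \frac{0 - 16}{3} = \left(- \frac{1}{3}\right) \left(-16\right) = \frac{16}{3} \approx 5.3333$)
$r - m = \frac{16}{3} - -22 = \frac{16}{3} + 22 = \frac{82}{3}$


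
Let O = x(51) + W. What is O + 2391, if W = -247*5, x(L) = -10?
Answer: 1146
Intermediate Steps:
W = -1235
O = -1245 (O = -10 - 1235 = -1245)
O + 2391 = -1245 + 2391 = 1146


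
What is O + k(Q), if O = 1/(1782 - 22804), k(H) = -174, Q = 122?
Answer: -3657829/21022 ≈ -174.00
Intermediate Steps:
O = -1/21022 (O = 1/(-21022) = -1/21022 ≈ -4.7569e-5)
O + k(Q) = -1/21022 - 174 = -3657829/21022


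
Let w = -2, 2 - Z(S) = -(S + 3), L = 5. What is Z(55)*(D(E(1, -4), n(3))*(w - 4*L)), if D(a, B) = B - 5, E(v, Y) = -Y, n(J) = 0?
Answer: 6600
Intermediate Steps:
Z(S) = 5 + S (Z(S) = 2 - (-1)*(S + 3) = 2 - (-1)*(3 + S) = 2 - (-3 - S) = 2 + (3 + S) = 5 + S)
D(a, B) = -5 + B
Z(55)*(D(E(1, -4), n(3))*(w - 4*L)) = (5 + 55)*((-5 + 0)*(-2 - 4*5)) = 60*(-5*(-2 - 20)) = 60*(-5*(-22)) = 60*110 = 6600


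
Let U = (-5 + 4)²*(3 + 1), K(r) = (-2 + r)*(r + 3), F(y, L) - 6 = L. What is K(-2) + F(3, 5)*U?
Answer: 40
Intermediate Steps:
F(y, L) = 6 + L
K(r) = (-2 + r)*(3 + r)
U = 4 (U = (-1)²*4 = 1*4 = 4)
K(-2) + F(3, 5)*U = (-6 - 2 + (-2)²) + (6 + 5)*4 = (-6 - 2 + 4) + 11*4 = -4 + 44 = 40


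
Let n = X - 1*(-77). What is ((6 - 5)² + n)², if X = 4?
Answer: 6724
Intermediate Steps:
n = 81 (n = 4 - 1*(-77) = 4 + 77 = 81)
((6 - 5)² + n)² = ((6 - 5)² + 81)² = (1² + 81)² = (1 + 81)² = 82² = 6724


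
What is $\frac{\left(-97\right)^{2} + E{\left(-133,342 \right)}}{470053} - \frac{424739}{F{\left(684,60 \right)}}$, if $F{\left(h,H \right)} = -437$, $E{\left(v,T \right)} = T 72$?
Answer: $\frac{199664713588}{205413161} \approx 972.02$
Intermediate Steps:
$E{\left(v,T \right)} = 72 T$
$\frac{\left(-97\right)^{2} + E{\left(-133,342 \right)}}{470053} - \frac{424739}{F{\left(684,60 \right)}} = \frac{\left(-97\right)^{2} + 72 \cdot 342}{470053} - \frac{424739}{-437} = \left(9409 + 24624\right) \frac{1}{470053} - - \frac{424739}{437} = 34033 \cdot \frac{1}{470053} + \frac{424739}{437} = \frac{34033}{470053} + \frac{424739}{437} = \frac{199664713588}{205413161}$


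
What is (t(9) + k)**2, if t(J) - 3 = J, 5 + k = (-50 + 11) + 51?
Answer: 361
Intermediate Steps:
k = 7 (k = -5 + ((-50 + 11) + 51) = -5 + (-39 + 51) = -5 + 12 = 7)
t(J) = 3 + J
(t(9) + k)**2 = ((3 + 9) + 7)**2 = (12 + 7)**2 = 19**2 = 361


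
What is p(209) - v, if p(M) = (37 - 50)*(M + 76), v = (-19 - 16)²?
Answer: -4930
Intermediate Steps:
v = 1225 (v = (-35)² = 1225)
p(M) = -988 - 13*M (p(M) = -13*(76 + M) = -988 - 13*M)
p(209) - v = (-988 - 13*209) - 1*1225 = (-988 - 2717) - 1225 = -3705 - 1225 = -4930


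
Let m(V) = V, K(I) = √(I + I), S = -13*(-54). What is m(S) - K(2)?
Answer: 700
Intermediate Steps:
S = 702
K(I) = √2*√I (K(I) = √(2*I) = √2*√I)
m(S) - K(2) = 702 - √2*√2 = 702 - 1*2 = 702 - 2 = 700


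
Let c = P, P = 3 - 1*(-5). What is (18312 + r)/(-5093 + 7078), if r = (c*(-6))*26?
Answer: 17064/1985 ≈ 8.5965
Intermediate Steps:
P = 8 (P = 3 + 5 = 8)
c = 8
r = -1248 (r = (8*(-6))*26 = -48*26 = -1248)
(18312 + r)/(-5093 + 7078) = (18312 - 1248)/(-5093 + 7078) = 17064/1985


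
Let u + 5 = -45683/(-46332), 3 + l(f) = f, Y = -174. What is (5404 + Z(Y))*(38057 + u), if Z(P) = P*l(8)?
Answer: 363352894259/2106 ≈ 1.7253e+8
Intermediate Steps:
l(f) = -3 + f
u = -16907/4212 (u = -5 - 45683/(-46332) = -5 - 45683*(-1/46332) = -5 + 4153/4212 = -16907/4212 ≈ -4.0140)
Z(P) = 5*P (Z(P) = P*(-3 + 8) = P*5 = 5*P)
(5404 + Z(Y))*(38057 + u) = (5404 + 5*(-174))*(38057 - 16907/4212) = (5404 - 870)*(160279177/4212) = 4534*(160279177/4212) = 363352894259/2106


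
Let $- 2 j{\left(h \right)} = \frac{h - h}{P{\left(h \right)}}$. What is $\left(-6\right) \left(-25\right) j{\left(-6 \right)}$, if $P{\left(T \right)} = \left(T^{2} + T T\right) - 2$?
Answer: $0$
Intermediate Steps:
$P{\left(T \right)} = -2 + 2 T^{2}$ ($P{\left(T \right)} = \left(T^{2} + T^{2}\right) - 2 = 2 T^{2} - 2 = -2 + 2 T^{2}$)
$j{\left(h \right)} = 0$ ($j{\left(h \right)} = - \frac{\left(h - h\right) \frac{1}{-2 + 2 h^{2}}}{2} = - \frac{0 \frac{1}{-2 + 2 h^{2}}}{2} = \left(- \frac{1}{2}\right) 0 = 0$)
$\left(-6\right) \left(-25\right) j{\left(-6 \right)} = \left(-6\right) \left(-25\right) 0 = 150 \cdot 0 = 0$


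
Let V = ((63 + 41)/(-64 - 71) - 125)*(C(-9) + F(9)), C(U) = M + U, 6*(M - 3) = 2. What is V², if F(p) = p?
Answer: 1153145764/6561 ≈ 1.7576e+5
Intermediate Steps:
M = 10/3 (M = 3 + (⅙)*2 = 3 + ⅓ = 10/3 ≈ 3.3333)
C(U) = 10/3 + U
V = -33958/81 (V = ((63 + 41)/(-64 - 71) - 125)*((10/3 - 9) + 9) = (104/(-135) - 125)*(-17/3 + 9) = (104*(-1/135) - 125)*(10/3) = (-104/135 - 125)*(10/3) = -16979/135*10/3 = -33958/81 ≈ -419.23)
V² = (-33958/81)² = 1153145764/6561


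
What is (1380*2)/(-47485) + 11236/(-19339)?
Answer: -117383420/183662483 ≈ -0.63913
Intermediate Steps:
(1380*2)/(-47485) + 11236/(-19339) = 2760*(-1/47485) + 11236*(-1/19339) = -552/9497 - 11236/19339 = -117383420/183662483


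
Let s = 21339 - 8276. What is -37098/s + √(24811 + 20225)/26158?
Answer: -37098/13063 + 9*√139/13079 ≈ -2.8318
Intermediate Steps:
s = 13063
-37098/s + √(24811 + 20225)/26158 = -37098/13063 + √(24811 + 20225)/26158 = -37098*1/13063 + √45036*(1/26158) = -37098/13063 + (18*√139)*(1/26158) = -37098/13063 + 9*√139/13079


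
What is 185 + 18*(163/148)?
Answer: 15157/74 ≈ 204.82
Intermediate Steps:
185 + 18*(163/148) = 185 + 1467/74 = 15157/74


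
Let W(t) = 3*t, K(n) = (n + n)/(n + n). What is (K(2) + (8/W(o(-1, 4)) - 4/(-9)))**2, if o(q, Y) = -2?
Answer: 1/81 ≈ 0.012346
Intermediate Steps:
K(n) = 1 (K(n) = (2*n)/((2*n)) = (2*n)*(1/(2*n)) = 1)
(K(2) + (8/W(o(-1, 4)) - 4/(-9)))**2 = (1 + (8/((3*(-2))) - 4/(-9)))**2 = (1 + (8/(-6) - 4*(-1/9)))**2 = (1 + (8*(-1/6) + 4/9))**2 = (1 + (-4/3 + 4/9))**2 = (1 - 8/9)**2 = (1/9)**2 = 1/81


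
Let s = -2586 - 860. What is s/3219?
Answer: -3446/3219 ≈ -1.0705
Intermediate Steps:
s = -3446
s/3219 = -3446/3219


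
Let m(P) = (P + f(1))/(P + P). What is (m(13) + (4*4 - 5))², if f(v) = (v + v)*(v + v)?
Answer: 91809/676 ≈ 135.81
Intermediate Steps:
f(v) = 4*v² (f(v) = (2*v)*(2*v) = 4*v²)
m(P) = (4 + P)/(2*P) (m(P) = (P + 4*1²)/(P + P) = (P + 4*1)/((2*P)) = (P + 4)*(1/(2*P)) = (4 + P)*(1/(2*P)) = (4 + P)/(2*P))
(m(13) + (4*4 - 5))² = ((½)*(4 + 13)/13 + (4*4 - 5))² = ((½)*(1/13)*17 + (16 - 5))² = (17/26 + 11)² = (303/26)² = 91809/676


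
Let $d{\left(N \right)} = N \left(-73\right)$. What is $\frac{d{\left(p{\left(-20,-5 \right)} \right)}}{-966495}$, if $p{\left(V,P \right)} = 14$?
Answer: $\frac{1022}{966495} \approx 0.0010574$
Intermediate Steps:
$d{\left(N \right)} = - 73 N$
$\frac{d{\left(p{\left(-20,-5 \right)} \right)}}{-966495} = \frac{\left(-73\right) 14}{-966495} = \left(-1022\right) \left(- \frac{1}{966495}\right) = \frac{1022}{966495}$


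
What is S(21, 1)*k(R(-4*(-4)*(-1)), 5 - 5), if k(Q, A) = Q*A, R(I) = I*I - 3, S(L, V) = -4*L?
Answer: 0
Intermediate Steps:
R(I) = -3 + I² (R(I) = I² - 3 = -3 + I²)
k(Q, A) = A*Q
S(21, 1)*k(R(-4*(-4)*(-1)), 5 - 5) = (-4*21)*((5 - 5)*(-3 + (-4*(-4)*(-1))²)) = -0*(-3 + (16*(-1))²) = -0*(-3 + (-16)²) = -0*(-3 + 256) = -0*253 = -84*0 = 0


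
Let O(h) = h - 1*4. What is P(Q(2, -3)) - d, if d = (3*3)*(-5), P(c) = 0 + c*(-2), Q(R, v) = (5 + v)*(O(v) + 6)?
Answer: 49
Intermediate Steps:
O(h) = -4 + h (O(h) = h - 4 = -4 + h)
Q(R, v) = (2 + v)*(5 + v) (Q(R, v) = (5 + v)*((-4 + v) + 6) = (5 + v)*(2 + v) = (2 + v)*(5 + v))
P(c) = -2*c (P(c) = 0 - 2*c = -2*c)
d = -45 (d = 9*(-5) = -45)
P(Q(2, -3)) - d = -2*(10 + (-3)² + 7*(-3)) - 1*(-45) = -2*(10 + 9 - 21) + 45 = -2*(-2) + 45 = 4 + 45 = 49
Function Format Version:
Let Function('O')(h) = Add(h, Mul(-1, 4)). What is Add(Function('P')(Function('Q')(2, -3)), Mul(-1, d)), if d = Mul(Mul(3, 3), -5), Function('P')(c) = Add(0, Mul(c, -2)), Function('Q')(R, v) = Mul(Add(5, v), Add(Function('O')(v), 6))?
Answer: 49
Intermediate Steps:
Function('O')(h) = Add(-4, h) (Function('O')(h) = Add(h, -4) = Add(-4, h))
Function('Q')(R, v) = Mul(Add(2, v), Add(5, v)) (Function('Q')(R, v) = Mul(Add(5, v), Add(Add(-4, v), 6)) = Mul(Add(5, v), Add(2, v)) = Mul(Add(2, v), Add(5, v)))
Function('P')(c) = Mul(-2, c) (Function('P')(c) = Add(0, Mul(-2, c)) = Mul(-2, c))
d = -45 (d = Mul(9, -5) = -45)
Add(Function('P')(Function('Q')(2, -3)), Mul(-1, d)) = Add(Mul(-2, Add(10, Pow(-3, 2), Mul(7, -3))), Mul(-1, -45)) = Add(Mul(-2, Add(10, 9, -21)), 45) = Add(Mul(-2, -2), 45) = Add(4, 45) = 49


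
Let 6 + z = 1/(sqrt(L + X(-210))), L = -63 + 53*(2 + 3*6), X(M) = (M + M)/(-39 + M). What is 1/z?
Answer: -497346/2983993 - sqrt(6879953)/2983993 ≈ -0.16755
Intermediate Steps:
X(M) = 2*M/(-39 + M) (X(M) = (2*M)/(-39 + M) = 2*M/(-39 + M))
L = 997 (L = -63 + 53*(2 + 18) = -63 + 53*20 = -63 + 1060 = 997)
z = -6 + sqrt(6879953)/82891 (z = -6 + 1/(sqrt(997 + 2*(-210)/(-39 - 210))) = -6 + 1/(sqrt(997 + 2*(-210)/(-249))) = -6 + 1/(sqrt(997 + 2*(-210)*(-1/249))) = -6 + 1/(sqrt(997 + 140/83)) = -6 + 1/(sqrt(82891/83)) = -6 + 1/(sqrt(6879953)/83) = -6 + sqrt(6879953)/82891 ≈ -5.9684)
1/z = 1/(-6 + sqrt(6879953)/82891)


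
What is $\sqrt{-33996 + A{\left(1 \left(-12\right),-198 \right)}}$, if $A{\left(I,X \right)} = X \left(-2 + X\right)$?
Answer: $2 \sqrt{1401} \approx 74.86$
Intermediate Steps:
$\sqrt{-33996 + A{\left(1 \left(-12\right),-198 \right)}} = \sqrt{-33996 - 198 \left(-2 - 198\right)} = \sqrt{-33996 - -39600} = \sqrt{-33996 + 39600} = \sqrt{5604} = 2 \sqrt{1401}$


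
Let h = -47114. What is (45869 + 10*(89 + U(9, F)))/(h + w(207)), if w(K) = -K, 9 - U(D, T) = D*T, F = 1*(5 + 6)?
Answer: -45859/47321 ≈ -0.96910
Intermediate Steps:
F = 11 (F = 1*11 = 11)
U(D, T) = 9 - D*T
(45869 + 10*(89 + U(9, F)))/(h + w(207)) = (45869 + 10*(89 + (9 - 1*9*11)))/(-47114 - 1*207) = (45869 + 10*(89 + (9 - 99)))/(-47114 - 207) = (45869 + 10*(89 - 90))/(-47321) = (45869 + 10*(-1))*(-1/47321) = (45869 - 10)*(-1/47321) = 45859*(-1/47321) = -45859/47321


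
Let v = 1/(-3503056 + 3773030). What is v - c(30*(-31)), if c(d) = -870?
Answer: 234877381/269974 ≈ 870.00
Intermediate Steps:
v = 1/269974 ≈ 3.7041e-6
v - c(30*(-31)) = 1/269974 - 1*(-870) = 1/269974 + 870 = 234877381/269974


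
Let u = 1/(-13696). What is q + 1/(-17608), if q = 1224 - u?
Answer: 36897353193/30144896 ≈ 1224.0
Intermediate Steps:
u = -1/13696 ≈ -7.3014e-5
q = 16763905/13696 (q = 1224 - 1*(-1/13696) = 1224 + 1/13696 = 16763905/13696 ≈ 1224.0)
q + 1/(-17608) = 16763905/13696 + 1/(-17608) = 16763905/13696 - 1/17608 = 36897353193/30144896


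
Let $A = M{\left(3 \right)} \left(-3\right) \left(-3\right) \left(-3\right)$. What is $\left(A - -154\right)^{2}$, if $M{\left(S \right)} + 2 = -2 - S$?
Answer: $117649$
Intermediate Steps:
$M{\left(S \right)} = -4 - S$ ($M{\left(S \right)} = -2 - \left(2 + S\right) = -4 - S$)
$A = 189$ ($A = \left(-4 - 3\right) \left(-3\right) \left(-3\right) \left(-3\right) = \left(-4 - 3\right) 9 \left(-3\right) = \left(-7\right) \left(-27\right) = 189$)
$\left(A - -154\right)^{2} = \left(189 - -154\right)^{2} = \left(189 + 154\right)^{2} = 343^{2} = 117649$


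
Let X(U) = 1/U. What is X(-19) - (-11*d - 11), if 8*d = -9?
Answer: -217/152 ≈ -1.4276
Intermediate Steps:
d = -9/8 (d = (⅛)*(-9) = -9/8 ≈ -1.1250)
X(-19) - (-11*d - 11) = 1/(-19) - (-11*(-9/8) - 11) = -1/19 - (99/8 - 11) = -1/19 - 1*11/8 = -1/19 - 11/8 = -217/152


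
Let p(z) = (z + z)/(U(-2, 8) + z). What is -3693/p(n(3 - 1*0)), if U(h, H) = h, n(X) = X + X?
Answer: -1231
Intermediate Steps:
n(X) = 2*X
p(z) = 2*z/(-2 + z) (p(z) = (z + z)/(-2 + z) = (2*z)/(-2 + z) = 2*z/(-2 + z))
-3693/p(n(3 - 1*0)) = -3693*(-2 + 2*(3 - 1*0))/(4*(3 - 1*0)) = -3693*(-2 + 2*(3 + 0))/(4*(3 + 0)) = -3693/(2*(2*3)/(-2 + 2*3)) = -3693/(2*6/(-2 + 6)) = -3693/(2*6/4) = -3693/(2*6*(1/4)) = -3693/3 = -3693*1/3 = -1231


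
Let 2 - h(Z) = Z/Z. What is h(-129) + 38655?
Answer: 38656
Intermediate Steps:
h(Z) = 1 (h(Z) = 2 - Z/Z = 2 - 1*1 = 2 - 1 = 1)
h(-129) + 38655 = 1 + 38655 = 38656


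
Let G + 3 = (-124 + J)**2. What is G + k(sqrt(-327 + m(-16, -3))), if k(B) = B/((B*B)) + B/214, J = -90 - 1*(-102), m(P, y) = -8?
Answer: 12541 + 121*I*sqrt(335)/71690 ≈ 12541.0 + 0.030892*I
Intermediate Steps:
J = 12 (J = -90 + 102 = 12)
k(B) = 1/B + B/214 (k(B) = B/(B**2) + B*(1/214) = B/B**2 + B/214 = 1/B + B/214)
G = 12541 (G = -3 + (-124 + 12)**2 = -3 + (-112)**2 = -3 + 12544 = 12541)
G + k(sqrt(-327 + m(-16, -3))) = 12541 + (1/(sqrt(-327 - 8)) + sqrt(-327 - 8)/214) = 12541 + (1/(sqrt(-335)) + sqrt(-335)/214) = 12541 + (1/(I*sqrt(335)) + (I*sqrt(335))/214) = 12541 + (-I*sqrt(335)/335 + I*sqrt(335)/214) = 12541 + 121*I*sqrt(335)/71690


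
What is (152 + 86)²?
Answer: 56644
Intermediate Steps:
(152 + 86)² = 238² = 56644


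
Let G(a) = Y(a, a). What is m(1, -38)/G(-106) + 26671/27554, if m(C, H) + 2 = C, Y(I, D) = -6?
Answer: 46895/41331 ≈ 1.1346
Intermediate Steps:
m(C, H) = -2 + C
G(a) = -6
m(1, -38)/G(-106) + 26671/27554 = (-2 + 1)/(-6) + 26671/27554 = -1*(-⅙) + 26671*(1/27554) = ⅙ + 26671/27554 = 46895/41331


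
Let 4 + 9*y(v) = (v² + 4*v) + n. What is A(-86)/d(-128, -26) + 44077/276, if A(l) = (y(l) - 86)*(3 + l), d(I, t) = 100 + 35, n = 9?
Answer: -30125803/111780 ≈ -269.51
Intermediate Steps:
y(v) = 5/9 + v²/9 + 4*v/9 (y(v) = -4/9 + ((v² + 4*v) + 9)/9 = -4/9 + (9 + v² + 4*v)/9 = -4/9 + (1 + v²/9 + 4*v/9) = 5/9 + v²/9 + 4*v/9)
d(I, t) = 135
A(l) = (3 + l)*(-769/9 + l²/9 + 4*l/9) (A(l) = ((5/9 + l²/9 + 4*l/9) - 86)*(3 + l) = (-769/9 + l²/9 + 4*l/9)*(3 + l) = (3 + l)*(-769/9 + l²/9 + 4*l/9))
A(-86)/d(-128, -26) + 44077/276 = (-769/3 - 757/9*(-86) + (⅑)*(-86)³ + (7/9)*(-86)²)/135 + 44077/276 = (-769/3 + 65102/9 + (⅑)*(-636056) + (7/9)*7396)*(1/135) + 44077*(1/276) = (-769/3 + 65102/9 - 636056/9 + 51772/9)*(1/135) + 44077/276 = -521489/9*1/135 + 44077/276 = -521489/1215 + 44077/276 = -30125803/111780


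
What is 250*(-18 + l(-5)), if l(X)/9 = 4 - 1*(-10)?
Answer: 27000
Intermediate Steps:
l(X) = 126 (l(X) = 9*(4 - 1*(-10)) = 9*(4 + 10) = 9*14 = 126)
250*(-18 + l(-5)) = 250*(-18 + 126) = 250*108 = 27000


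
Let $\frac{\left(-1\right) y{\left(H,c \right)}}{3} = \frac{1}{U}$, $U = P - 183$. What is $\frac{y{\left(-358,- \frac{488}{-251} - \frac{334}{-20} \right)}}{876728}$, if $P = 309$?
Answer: $- \frac{1}{36822576} \approx -2.7157 \cdot 10^{-8}$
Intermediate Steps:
$U = 126$ ($U = 309 - 183 = 126$)
$y{\left(H,c \right)} = - \frac{1}{42}$ ($y{\left(H,c \right)} = - \frac{3}{126} = \left(-3\right) \frac{1}{126} = - \frac{1}{42}$)
$\frac{y{\left(-358,- \frac{488}{-251} - \frac{334}{-20} \right)}}{876728} = - \frac{1}{42 \cdot 876728} = \left(- \frac{1}{42}\right) \frac{1}{876728} = - \frac{1}{36822576}$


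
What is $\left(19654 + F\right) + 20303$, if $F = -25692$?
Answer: $14265$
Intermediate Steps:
$\left(19654 + F\right) + 20303 = \left(19654 - 25692\right) + 20303 = -6038 + 20303 = 14265$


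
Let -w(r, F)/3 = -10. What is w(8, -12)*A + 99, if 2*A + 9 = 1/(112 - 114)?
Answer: -87/2 ≈ -43.500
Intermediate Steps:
w(r, F) = 30 (w(r, F) = -3*(-10) = 30)
A = -19/4 (A = -9/2 + 1/(2*(112 - 114)) = -9/2 + (1/2)/(-2) = -9/2 + (1/2)*(-1/2) = -9/2 - 1/4 = -19/4 ≈ -4.7500)
w(8, -12)*A + 99 = 30*(-19/4) + 99 = -285/2 + 99 = -87/2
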